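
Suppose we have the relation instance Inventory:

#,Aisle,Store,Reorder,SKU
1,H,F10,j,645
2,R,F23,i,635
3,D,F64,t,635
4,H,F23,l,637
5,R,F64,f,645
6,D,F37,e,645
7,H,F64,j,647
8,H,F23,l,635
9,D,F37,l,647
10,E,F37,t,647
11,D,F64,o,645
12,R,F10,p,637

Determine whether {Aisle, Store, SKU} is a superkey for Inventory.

All 12 rows have distinct {Aisle, Store, SKU} values, so {Aisle, Store, SKU} → (all attributes) holds and {Aisle, Store, SKU} is a superkey.

Yes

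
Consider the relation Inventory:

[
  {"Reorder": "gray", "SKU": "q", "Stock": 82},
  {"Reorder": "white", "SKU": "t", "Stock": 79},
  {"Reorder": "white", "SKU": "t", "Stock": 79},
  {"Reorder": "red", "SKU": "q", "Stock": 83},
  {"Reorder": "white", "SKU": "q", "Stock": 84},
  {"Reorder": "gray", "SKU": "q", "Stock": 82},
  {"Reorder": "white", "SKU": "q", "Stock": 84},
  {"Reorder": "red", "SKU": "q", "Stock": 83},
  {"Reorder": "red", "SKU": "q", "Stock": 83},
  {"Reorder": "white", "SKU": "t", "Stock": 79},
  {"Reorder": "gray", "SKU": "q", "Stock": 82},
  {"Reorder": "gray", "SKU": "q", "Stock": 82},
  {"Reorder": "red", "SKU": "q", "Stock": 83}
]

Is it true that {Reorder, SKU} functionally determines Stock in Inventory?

Yes

(Reorder=gray, SKU=q): 4 rows → Stock = 82, 82, 82, 82 ✓
(Reorder=white, SKU=t): 3 rows → Stock = 79, 79, 79 ✓
(Reorder=red, SKU=q): 4 rows → Stock = 83, 83, 83, 83 ✓
(Reorder=white, SKU=q): 2 rows → Stock = 84, 84 ✓
Every {Reorder, SKU} value is associated with a single Stock value, so {Reorder, SKU} → Stock holds.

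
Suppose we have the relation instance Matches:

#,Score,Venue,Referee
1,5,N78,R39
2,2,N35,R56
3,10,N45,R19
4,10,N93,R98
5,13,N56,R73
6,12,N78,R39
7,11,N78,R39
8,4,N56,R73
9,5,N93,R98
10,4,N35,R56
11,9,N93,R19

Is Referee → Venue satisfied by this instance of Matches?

No

Referee=R39: rows 1, 6, 7 → Venue = N78, N78, N78 ✓
Referee=R56: rows 2, 10 → Venue = N35, N35 ✓
Referee=R19: rows 3, 11 → Venue takes values {N45, N93} — violation
Referee=R98: rows 4, 9 → Venue = N93, N93 ✓
Referee=R73: rows 5, 8 → Venue = N56, N56 ✓
Two rows agree on Referee but differ on Venue, so Referee → Venue does not hold.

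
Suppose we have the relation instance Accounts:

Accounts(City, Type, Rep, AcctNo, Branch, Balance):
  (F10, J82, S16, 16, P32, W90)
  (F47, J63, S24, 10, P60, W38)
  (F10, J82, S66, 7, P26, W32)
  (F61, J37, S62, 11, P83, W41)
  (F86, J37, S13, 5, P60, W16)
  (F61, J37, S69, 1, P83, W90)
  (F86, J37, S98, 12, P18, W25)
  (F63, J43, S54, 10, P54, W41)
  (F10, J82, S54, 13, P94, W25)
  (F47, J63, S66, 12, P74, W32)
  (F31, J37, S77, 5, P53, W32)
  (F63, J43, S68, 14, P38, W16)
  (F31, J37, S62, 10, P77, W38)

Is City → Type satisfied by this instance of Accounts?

City=F10: 3 rows → Type = J82, J82, J82 ✓
City=F47: 2 rows → Type = J63, J63 ✓
City=F61: 2 rows → Type = J37, J37 ✓
City=F86: 2 rows → Type = J37, J37 ✓
City=F63: 2 rows → Type = J43, J43 ✓
City=F31: 2 rows → Type = J37, J37 ✓
Every City value is associated with a single Type value, so City → Type holds.

Yes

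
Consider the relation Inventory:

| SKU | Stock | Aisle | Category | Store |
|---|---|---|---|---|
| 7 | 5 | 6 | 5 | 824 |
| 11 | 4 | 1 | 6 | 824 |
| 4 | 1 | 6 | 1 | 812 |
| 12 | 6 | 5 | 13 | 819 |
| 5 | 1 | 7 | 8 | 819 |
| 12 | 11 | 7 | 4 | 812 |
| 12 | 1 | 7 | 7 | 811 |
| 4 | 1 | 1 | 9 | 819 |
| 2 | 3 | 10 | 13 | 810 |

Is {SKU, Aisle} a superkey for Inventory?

No

Two distinct rows share (SKU=12, Aisle=7), so {SKU, Aisle} does not determine every attribute — not a superkey.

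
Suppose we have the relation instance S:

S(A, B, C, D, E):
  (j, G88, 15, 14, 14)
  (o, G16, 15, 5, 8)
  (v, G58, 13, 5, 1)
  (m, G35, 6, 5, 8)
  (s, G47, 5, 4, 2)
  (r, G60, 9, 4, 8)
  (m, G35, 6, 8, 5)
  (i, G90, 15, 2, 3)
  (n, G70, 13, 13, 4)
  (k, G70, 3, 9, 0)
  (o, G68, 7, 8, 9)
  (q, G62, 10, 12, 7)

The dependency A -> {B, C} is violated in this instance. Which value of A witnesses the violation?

o

A=j: 1 row → {B,C} = (G88, 15) ✓
A=o: 2 rows → {B,C} takes values {(G16, 15), (G68, 7)} — violation
A=v: 1 row → {B,C} = (G58, 13) ✓
A=m: 2 rows → {B,C} = (G35, 6), (G35, 6) ✓
A=s: 1 row → {B,C} = (G47, 5) ✓
A=r: 1 row → {B,C} = (G60, 9) ✓
A=i: 1 row → {B,C} = (G90, 15) ✓
A=n: 1 row → {B,C} = (G70, 13) ✓
A=k: 1 row → {B,C} = (G70, 3) ✓
A=q: 1 row → {B,C} = (G62, 10) ✓
The only A value with inconsistent RHS is A=o.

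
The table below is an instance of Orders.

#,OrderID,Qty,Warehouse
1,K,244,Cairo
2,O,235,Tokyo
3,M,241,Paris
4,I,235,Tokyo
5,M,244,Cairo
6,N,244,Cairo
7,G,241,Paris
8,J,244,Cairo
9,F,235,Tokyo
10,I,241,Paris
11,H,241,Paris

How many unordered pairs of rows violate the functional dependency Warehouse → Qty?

Warehouse=Cairo: all 4 rows agree on Qty — 0 pairs.
Warehouse=Tokyo: all 3 rows agree on Qty — 0 pairs.
Warehouse=Paris: all 4 rows agree on Qty — 0 pairs.

0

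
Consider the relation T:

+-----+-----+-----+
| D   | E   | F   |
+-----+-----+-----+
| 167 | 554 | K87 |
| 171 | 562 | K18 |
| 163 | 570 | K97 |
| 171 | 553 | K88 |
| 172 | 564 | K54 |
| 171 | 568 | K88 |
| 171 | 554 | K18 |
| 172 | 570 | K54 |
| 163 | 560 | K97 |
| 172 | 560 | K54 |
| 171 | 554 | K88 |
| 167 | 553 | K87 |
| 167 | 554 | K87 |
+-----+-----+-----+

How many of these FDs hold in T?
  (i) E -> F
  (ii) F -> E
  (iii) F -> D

1

(i) E -> F: E=554: 4 rows → F takes values {K87, K18, K88} — violation; E=570: 2 rows → F takes values {K97, K54} — violation; E=553: 2 rows → F takes values {K88, K87} — violation; E=560: 2 rows → F takes values {K97, K54} — violation — fails.
(ii) F -> E: F=K87: 3 rows → E takes values {554, 553} — violation; F=K18: 2 rows → E takes values {562, 554} — violation; F=K97: 2 rows → E takes values {570, 560} — violation; F=K88: 3 rows → E takes values {553, 568, 554} — violation; F=K54: 3 rows → E takes values {564, 570, 560} — violation — fails.
(iii) F -> D: every LHS value maps to a single RHS value — holds.
1 of the 3 dependencies holds.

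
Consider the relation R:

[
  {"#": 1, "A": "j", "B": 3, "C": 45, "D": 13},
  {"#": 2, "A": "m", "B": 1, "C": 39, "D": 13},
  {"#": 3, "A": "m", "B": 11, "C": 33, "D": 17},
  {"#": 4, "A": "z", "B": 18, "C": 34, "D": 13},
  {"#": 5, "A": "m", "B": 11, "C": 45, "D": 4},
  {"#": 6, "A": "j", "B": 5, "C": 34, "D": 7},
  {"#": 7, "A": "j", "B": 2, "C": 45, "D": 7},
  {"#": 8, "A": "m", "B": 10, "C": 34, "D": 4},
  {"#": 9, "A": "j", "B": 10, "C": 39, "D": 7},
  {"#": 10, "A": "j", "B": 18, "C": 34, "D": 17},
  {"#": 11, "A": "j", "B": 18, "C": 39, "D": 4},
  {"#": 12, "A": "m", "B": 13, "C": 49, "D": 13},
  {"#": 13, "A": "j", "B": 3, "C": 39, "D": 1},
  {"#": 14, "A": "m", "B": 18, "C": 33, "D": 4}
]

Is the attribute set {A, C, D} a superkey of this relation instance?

All 14 rows have distinct {A, C, D} values, so {A, C, D} → (all attributes) holds and {A, C, D} is a superkey.

Yes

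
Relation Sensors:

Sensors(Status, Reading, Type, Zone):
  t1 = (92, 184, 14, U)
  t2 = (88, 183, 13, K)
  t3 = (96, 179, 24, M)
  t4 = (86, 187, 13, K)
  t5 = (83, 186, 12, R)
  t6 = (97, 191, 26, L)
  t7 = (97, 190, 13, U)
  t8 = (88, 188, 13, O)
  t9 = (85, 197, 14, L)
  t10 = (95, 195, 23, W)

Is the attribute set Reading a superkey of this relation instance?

All 10 rows have distinct Reading values, so Reading → (all attributes) holds and Reading is a superkey.

Yes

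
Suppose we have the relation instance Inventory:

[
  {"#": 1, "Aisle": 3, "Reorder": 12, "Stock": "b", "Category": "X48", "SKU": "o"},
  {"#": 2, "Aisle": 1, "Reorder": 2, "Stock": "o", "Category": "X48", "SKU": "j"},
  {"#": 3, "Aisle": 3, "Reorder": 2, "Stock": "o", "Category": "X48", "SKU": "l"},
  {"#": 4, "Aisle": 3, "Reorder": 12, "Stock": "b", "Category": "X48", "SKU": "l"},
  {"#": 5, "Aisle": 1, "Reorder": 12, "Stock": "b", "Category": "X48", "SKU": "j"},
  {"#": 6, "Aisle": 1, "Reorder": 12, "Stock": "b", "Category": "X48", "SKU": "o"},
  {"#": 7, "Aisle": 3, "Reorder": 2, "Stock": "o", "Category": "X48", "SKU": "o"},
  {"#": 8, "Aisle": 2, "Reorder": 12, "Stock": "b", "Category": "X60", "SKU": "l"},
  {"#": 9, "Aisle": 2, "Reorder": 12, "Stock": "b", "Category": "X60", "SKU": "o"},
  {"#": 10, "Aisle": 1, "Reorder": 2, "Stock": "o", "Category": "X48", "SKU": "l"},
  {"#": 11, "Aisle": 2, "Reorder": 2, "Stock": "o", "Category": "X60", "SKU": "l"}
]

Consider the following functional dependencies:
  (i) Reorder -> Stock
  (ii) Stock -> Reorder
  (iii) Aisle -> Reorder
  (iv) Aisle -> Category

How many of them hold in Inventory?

(i) Reorder -> Stock: every LHS value maps to a single RHS value — holds.
(ii) Stock -> Reorder: every LHS value maps to a single RHS value — holds.
(iii) Aisle -> Reorder: Aisle=3: rows 1, 3, 4, 7 → Reorder takes values {12, 2} — violation; Aisle=1: rows 2, 5, 6, 10 → Reorder takes values {2, 12} — violation; Aisle=2: rows 8, 9, 11 → Reorder takes values {12, 2} — violation — fails.
(iv) Aisle -> Category: every LHS value maps to a single RHS value — holds.
3 of the 4 dependencies hold.

3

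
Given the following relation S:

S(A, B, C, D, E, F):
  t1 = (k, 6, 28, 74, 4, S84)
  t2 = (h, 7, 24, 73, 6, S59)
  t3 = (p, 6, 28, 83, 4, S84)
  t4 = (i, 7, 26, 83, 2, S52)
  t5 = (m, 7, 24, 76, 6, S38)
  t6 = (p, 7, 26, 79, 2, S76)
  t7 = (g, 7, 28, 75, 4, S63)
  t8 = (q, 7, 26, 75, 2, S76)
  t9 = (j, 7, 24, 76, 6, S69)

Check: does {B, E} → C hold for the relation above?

Yes

(B=6, E=4): rows 1, 3 → C = 28, 28 ✓
(B=7, E=6): rows 2, 5, 9 → C = 24, 24, 24 ✓
(B=7, E=2): rows 4, 6, 8 → C = 26, 26, 26 ✓
(B=7, E=4): row 7 → C = 28 ✓
Every {B, E} value is associated with a single C value, so {B, E} → C holds.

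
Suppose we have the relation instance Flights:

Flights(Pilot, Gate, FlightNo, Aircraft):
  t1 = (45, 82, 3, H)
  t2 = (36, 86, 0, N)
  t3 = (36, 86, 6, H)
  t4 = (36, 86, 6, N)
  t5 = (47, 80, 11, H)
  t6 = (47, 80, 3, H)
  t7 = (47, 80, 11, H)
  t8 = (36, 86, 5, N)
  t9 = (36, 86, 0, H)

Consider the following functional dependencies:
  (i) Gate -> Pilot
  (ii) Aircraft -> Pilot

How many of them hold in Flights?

(i) Gate -> Pilot: every LHS value maps to a single RHS value — holds.
(ii) Aircraft -> Pilot: Aircraft=H: rows 1, 3, 5, 6, 7, 9 → Pilot takes values {45, 36, 47} — violation — fails.
1 of the 2 dependencies holds.

1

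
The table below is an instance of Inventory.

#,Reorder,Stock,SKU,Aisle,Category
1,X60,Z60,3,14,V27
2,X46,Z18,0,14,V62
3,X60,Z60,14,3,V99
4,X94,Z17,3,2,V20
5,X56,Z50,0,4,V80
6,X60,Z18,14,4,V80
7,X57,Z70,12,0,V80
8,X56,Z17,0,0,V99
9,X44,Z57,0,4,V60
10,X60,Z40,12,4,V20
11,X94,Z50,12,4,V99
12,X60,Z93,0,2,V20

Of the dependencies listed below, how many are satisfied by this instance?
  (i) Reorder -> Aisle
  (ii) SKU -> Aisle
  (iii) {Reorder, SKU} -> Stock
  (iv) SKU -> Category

(i) Reorder -> Aisle: Reorder=X60: rows 1, 3, 6, 10, 12 → Aisle takes values {14, 3, 4, 2} — violation; Reorder=X94: rows 4, 11 → Aisle takes values {2, 4} — violation; Reorder=X56: rows 5, 8 → Aisle takes values {4, 0} — violation — fails.
(ii) SKU -> Aisle: SKU=3: rows 1, 4 → Aisle takes values {14, 2} — violation; SKU=0: rows 2, 5, 8, 9, 12 → Aisle takes values {14, 4, 0, 2} — violation; SKU=14: rows 3, 6 → Aisle takes values {3, 4} — violation; SKU=12: rows 7, 10, 11 → Aisle takes values {0, 4} — violation — fails.
(iii) {Reorder, SKU} -> Stock: (Reorder=X60, SKU=14): rows 3, 6 → Stock takes values {Z60, Z18} — violation; (Reorder=X56, SKU=0): rows 5, 8 → Stock takes values {Z50, Z17} — violation — fails.
(iv) SKU -> Category: SKU=3: rows 1, 4 → Category takes values {V27, V20} — violation; SKU=0: rows 2, 5, 8, 9, 12 → Category takes values {V62, V80, V99, V60, V20} — violation; SKU=14: rows 3, 6 → Category takes values {V99, V80} — violation; SKU=12: rows 7, 10, 11 → Category takes values {V80, V20, V99} — violation — fails.
None of the 4 dependencies hold.

0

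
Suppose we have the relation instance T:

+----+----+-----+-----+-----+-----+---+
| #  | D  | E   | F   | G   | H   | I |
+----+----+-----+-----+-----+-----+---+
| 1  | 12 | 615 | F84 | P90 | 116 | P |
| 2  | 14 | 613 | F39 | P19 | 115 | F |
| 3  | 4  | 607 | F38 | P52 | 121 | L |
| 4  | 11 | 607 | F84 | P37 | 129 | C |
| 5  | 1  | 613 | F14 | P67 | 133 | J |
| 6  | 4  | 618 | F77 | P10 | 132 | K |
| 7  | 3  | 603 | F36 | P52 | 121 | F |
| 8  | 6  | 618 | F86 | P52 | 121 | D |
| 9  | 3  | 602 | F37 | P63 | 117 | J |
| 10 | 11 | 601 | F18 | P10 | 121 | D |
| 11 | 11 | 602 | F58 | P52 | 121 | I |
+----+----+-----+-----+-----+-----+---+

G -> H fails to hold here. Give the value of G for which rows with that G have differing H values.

G=P90: row 1 → H = 116 ✓
G=P19: row 2 → H = 115 ✓
G=P52: rows 3, 7, 8, 11 → H = 121, 121, 121, 121 ✓
G=P37: row 4 → H = 129 ✓
G=P67: row 5 → H = 133 ✓
G=P10: rows 6, 10 → H takes values {132, 121} — violation
G=P63: row 9 → H = 117 ✓
The only G value with inconsistent H is G=P10.

P10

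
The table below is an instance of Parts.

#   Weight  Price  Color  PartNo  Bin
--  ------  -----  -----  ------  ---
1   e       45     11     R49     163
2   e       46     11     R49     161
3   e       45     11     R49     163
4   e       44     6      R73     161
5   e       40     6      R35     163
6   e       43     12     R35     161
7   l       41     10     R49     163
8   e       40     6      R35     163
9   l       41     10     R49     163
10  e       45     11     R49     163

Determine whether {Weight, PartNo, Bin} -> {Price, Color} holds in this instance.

Yes

(Weight=e, PartNo=R49, Bin=163): rows 1, 3, 10 → {Price,Color} = (45, 11), (45, 11), (45, 11) ✓
(Weight=e, PartNo=R49, Bin=161): row 2 → {Price,Color} = (46, 11) ✓
(Weight=e, PartNo=R73, Bin=161): row 4 → {Price,Color} = (44, 6) ✓
(Weight=e, PartNo=R35, Bin=163): rows 5, 8 → {Price,Color} = (40, 6), (40, 6) ✓
(Weight=e, PartNo=R35, Bin=161): row 6 → {Price,Color} = (43, 12) ✓
(Weight=l, PartNo=R49, Bin=163): rows 7, 9 → {Price,Color} = (41, 10), (41, 10) ✓
Every {Weight, PartNo, Bin} value is associated with a single {Price, Color} value, so {Weight, PartNo, Bin} -> {Price, Color} holds.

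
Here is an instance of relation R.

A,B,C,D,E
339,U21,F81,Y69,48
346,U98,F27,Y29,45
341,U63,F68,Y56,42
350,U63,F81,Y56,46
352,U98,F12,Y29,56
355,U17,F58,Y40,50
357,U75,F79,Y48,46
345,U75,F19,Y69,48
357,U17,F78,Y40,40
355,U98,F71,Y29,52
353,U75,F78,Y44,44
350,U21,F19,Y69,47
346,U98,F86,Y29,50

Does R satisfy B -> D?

No

B=U21: 2 rows → D = Y69, Y69 ✓
B=U98: 4 rows → D = Y29, Y29, Y29, Y29 ✓
B=U63: 2 rows → D = Y56, Y56 ✓
B=U17: 2 rows → D = Y40, Y40 ✓
B=U75: 3 rows → D takes values {Y48, Y69, Y44} — violation
Two rows agree on B but differ on D, so B -> D does not hold.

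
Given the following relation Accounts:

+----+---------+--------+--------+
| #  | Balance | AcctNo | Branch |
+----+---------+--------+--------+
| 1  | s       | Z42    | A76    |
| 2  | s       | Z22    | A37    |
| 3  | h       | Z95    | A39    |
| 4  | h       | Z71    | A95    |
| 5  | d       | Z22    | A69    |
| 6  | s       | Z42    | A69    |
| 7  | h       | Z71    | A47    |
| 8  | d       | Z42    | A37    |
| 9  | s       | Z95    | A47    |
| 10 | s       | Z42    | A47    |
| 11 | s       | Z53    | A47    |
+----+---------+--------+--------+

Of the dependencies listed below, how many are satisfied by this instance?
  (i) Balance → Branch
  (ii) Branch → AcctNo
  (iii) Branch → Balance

(i) Balance → Branch: Balance=s: rows 1, 2, 6, 9, 10, 11 → Branch takes values {A76, A37, A69, A47} — violation; Balance=h: rows 3, 4, 7 → Branch takes values {A39, A95, A47} — violation; Balance=d: rows 5, 8 → Branch takes values {A69, A37} — violation — fails.
(ii) Branch → AcctNo: Branch=A37: rows 2, 8 → AcctNo takes values {Z22, Z42} — violation; Branch=A69: rows 5, 6 → AcctNo takes values {Z22, Z42} — violation; Branch=A47: rows 7, 9, 10, 11 → AcctNo takes values {Z71, Z95, Z42, Z53} — violation — fails.
(iii) Branch → Balance: Branch=A37: rows 2, 8 → Balance takes values {s, d} — violation; Branch=A69: rows 5, 6 → Balance takes values {d, s} — violation; Branch=A47: rows 7, 9, 10, 11 → Balance takes values {h, s} — violation — fails.
None of the 3 dependencies hold.

0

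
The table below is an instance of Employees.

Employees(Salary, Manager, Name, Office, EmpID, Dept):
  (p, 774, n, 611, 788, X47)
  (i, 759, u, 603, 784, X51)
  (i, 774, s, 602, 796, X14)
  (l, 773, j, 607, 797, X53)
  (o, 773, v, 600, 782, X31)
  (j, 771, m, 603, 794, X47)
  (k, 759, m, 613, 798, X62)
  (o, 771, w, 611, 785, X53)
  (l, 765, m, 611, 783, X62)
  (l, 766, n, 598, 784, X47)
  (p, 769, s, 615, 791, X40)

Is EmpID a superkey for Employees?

No

Two distinct rows share EmpID=784, so EmpID does not determine every attribute — not a superkey.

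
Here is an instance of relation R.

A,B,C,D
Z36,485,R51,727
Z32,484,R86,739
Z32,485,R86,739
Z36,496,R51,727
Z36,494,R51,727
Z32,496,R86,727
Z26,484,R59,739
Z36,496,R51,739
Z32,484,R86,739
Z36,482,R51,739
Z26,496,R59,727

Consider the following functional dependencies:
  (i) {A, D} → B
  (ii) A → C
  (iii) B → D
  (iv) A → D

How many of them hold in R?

(i) {A, D} → B: (A=Z36, D=727): 3 rows → B takes values {485, 496, 494} — violation; (A=Z32, D=739): 3 rows → B takes values {484, 485} — violation; (A=Z36, D=739): 2 rows → B takes values {496, 482} — violation — fails.
(ii) A → C: every LHS value maps to a single RHS value — holds.
(iii) B → D: B=485: 2 rows → D takes values {727, 739} — violation; B=496: 4 rows → D takes values {727, 739} — violation — fails.
(iv) A → D: A=Z36: 5 rows → D takes values {727, 739} — violation; A=Z32: 4 rows → D takes values {739, 727} — violation; A=Z26: 2 rows → D takes values {739, 727} — violation — fails.
1 of the 4 dependencies holds.

1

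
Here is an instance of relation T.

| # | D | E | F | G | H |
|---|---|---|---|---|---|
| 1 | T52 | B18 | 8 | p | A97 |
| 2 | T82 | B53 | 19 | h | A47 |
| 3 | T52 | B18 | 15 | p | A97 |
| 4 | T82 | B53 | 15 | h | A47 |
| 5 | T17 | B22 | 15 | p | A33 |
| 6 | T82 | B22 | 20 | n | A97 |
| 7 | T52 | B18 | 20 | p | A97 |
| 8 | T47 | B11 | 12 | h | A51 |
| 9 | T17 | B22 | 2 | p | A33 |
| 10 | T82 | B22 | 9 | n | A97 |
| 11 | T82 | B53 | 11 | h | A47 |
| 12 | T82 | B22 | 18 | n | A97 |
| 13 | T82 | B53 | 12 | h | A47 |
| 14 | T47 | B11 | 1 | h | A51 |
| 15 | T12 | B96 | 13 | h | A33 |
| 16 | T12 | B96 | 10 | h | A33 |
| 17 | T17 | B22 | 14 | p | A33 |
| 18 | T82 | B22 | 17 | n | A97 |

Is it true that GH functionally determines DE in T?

(G=p, H=A97): rows 1, 3, 7 → {D,E} = (T52, B18), (T52, B18), (T52, B18) ✓
(G=h, H=A47): rows 2, 4, 11, 13 → {D,E} = (T82, B53), (T82, B53), (T82, B53), (T82, B53) ✓
(G=p, H=A33): rows 5, 9, 17 → {D,E} = (T17, B22), (T17, B22), (T17, B22) ✓
(G=n, H=A97): rows 6, 10, 12, 18 → {D,E} = (T82, B22), (T82, B22), (T82, B22), (T82, B22) ✓
(G=h, H=A51): rows 8, 14 → {D,E} = (T47, B11), (T47, B11) ✓
(G=h, H=A33): rows 15, 16 → {D,E} = (T12, B96), (T12, B96) ✓
Every GH value is associated with a single DE value, so GH → DE holds.

Yes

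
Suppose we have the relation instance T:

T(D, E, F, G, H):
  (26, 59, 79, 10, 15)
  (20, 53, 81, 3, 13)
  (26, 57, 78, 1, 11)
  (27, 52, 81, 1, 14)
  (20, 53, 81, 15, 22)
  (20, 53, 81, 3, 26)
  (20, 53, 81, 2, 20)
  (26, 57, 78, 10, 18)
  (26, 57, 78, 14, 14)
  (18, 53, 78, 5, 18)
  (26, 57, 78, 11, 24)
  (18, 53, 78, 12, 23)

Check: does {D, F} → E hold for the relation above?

Yes

(D=26, F=79): 1 row → E = 59 ✓
(D=20, F=81): 4 rows → E = 53, 53, 53, 53 ✓
(D=26, F=78): 4 rows → E = 57, 57, 57, 57 ✓
(D=27, F=81): 1 row → E = 52 ✓
(D=18, F=78): 2 rows → E = 53, 53 ✓
Every {D, F} value is associated with a single E value, so {D, F} → E holds.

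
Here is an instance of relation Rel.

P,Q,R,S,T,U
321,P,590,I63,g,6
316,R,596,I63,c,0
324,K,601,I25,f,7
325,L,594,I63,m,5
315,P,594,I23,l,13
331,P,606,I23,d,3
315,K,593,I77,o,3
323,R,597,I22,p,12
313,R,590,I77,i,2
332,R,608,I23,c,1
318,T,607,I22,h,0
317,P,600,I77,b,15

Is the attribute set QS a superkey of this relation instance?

Two distinct rows share (Q=P, S=I23), so QS does not determine every attribute — not a superkey.

No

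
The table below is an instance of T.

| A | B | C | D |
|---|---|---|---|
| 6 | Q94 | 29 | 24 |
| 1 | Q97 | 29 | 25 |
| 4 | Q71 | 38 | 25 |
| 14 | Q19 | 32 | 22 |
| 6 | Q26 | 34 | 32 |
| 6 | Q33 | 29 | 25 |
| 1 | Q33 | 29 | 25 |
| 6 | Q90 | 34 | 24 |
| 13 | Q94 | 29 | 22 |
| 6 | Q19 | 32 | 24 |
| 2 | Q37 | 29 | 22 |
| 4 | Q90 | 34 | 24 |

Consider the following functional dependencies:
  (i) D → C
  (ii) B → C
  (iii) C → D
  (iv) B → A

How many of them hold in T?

(i) D → C: D=24: 4 rows → C takes values {29, 34, 32} — violation; D=25: 4 rows → C takes values {29, 38} — violation; D=22: 3 rows → C takes values {32, 29} — violation — fails.
(ii) B → C: every LHS value maps to a single RHS value — holds.
(iii) C → D: C=29: 6 rows → D takes values {24, 25, 22} — violation; C=32: 2 rows → D takes values {22, 24} — violation; C=34: 3 rows → D takes values {32, 24} — violation — fails.
(iv) B → A: B=Q94: 2 rows → A takes values {6, 13} — violation; B=Q19: 2 rows → A takes values {14, 6} — violation; B=Q33: 2 rows → A takes values {6, 1} — violation; B=Q90: 2 rows → A takes values {6, 4} — violation — fails.
1 of the 4 dependencies holds.

1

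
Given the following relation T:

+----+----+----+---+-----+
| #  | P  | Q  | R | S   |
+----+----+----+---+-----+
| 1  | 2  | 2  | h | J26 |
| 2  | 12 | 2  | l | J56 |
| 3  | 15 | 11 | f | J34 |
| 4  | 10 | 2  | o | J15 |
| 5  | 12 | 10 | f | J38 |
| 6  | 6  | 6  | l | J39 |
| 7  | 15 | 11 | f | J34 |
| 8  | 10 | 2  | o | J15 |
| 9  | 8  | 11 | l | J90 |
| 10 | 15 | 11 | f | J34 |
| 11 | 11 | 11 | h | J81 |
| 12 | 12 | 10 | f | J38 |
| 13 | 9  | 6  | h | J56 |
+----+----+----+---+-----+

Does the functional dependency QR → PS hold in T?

(Q=2, R=h): row 1 → {P,S} = (2, J26) ✓
(Q=2, R=l): row 2 → {P,S} = (12, J56) ✓
(Q=11, R=f): rows 3, 7, 10 → {P,S} = (15, J34), (15, J34), (15, J34) ✓
(Q=2, R=o): rows 4, 8 → {P,S} = (10, J15), (10, J15) ✓
(Q=10, R=f): rows 5, 12 → {P,S} = (12, J38), (12, J38) ✓
(Q=6, R=l): row 6 → {P,S} = (6, J39) ✓
(Q=11, R=l): row 9 → {P,S} = (8, J90) ✓
(Q=11, R=h): row 11 → {P,S} = (11, J81) ✓
(Q=6, R=h): row 13 → {P,S} = (9, J56) ✓
Every QR value is associated with a single PS value, so QR → PS holds.

Yes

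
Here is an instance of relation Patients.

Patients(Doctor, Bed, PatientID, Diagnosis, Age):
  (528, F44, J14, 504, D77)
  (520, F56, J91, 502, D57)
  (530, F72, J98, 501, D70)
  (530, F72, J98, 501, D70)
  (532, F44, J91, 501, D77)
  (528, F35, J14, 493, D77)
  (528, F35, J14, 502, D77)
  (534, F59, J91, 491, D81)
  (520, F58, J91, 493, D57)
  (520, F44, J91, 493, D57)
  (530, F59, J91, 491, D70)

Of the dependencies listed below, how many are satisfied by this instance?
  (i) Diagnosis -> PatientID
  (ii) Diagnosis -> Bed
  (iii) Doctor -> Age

(i) Diagnosis -> PatientID: Diagnosis=502: 2 rows → PatientID takes values {J91, J14} — violation; Diagnosis=501: 3 rows → PatientID takes values {J98, J91} — violation; Diagnosis=493: 3 rows → PatientID takes values {J14, J91} — violation — fails.
(ii) Diagnosis -> Bed: Diagnosis=502: 2 rows → Bed takes values {F56, F35} — violation; Diagnosis=501: 3 rows → Bed takes values {F72, F44} — violation; Diagnosis=493: 3 rows → Bed takes values {F35, F58, F44} — violation — fails.
(iii) Doctor -> Age: every LHS value maps to a single RHS value — holds.
1 of the 3 dependencies holds.

1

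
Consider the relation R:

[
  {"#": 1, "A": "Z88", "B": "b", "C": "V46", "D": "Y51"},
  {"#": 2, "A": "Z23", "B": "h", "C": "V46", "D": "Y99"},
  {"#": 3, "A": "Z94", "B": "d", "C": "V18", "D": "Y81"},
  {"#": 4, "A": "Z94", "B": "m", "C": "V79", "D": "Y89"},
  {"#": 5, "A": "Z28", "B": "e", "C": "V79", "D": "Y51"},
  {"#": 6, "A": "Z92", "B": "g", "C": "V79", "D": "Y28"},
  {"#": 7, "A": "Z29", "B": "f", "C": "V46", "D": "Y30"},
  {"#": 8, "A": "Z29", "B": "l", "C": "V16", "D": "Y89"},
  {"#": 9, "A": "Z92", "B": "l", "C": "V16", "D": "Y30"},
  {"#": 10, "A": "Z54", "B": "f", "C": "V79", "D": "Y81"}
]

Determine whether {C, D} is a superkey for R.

Yes

All 10 rows have distinct {C, D} values, so {C, D} → (all attributes) holds and {C, D} is a superkey.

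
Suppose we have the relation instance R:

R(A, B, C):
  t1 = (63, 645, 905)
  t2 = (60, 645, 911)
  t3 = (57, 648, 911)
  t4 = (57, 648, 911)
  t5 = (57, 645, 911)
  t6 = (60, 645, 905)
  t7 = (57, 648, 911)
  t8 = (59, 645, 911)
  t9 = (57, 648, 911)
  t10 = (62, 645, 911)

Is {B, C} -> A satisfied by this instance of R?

No

(B=645, C=905): rows 1, 6 → A takes values {63, 60} — violation
(B=645, C=911): rows 2, 5, 8, 10 → A takes values {60, 57, 59, 62} — violation
(B=648, C=911): rows 3, 4, 7, 9 → A = 57, 57, 57, 57 ✓
Two rows agree on {B, C} but differ on A, so {B, C} -> A does not hold.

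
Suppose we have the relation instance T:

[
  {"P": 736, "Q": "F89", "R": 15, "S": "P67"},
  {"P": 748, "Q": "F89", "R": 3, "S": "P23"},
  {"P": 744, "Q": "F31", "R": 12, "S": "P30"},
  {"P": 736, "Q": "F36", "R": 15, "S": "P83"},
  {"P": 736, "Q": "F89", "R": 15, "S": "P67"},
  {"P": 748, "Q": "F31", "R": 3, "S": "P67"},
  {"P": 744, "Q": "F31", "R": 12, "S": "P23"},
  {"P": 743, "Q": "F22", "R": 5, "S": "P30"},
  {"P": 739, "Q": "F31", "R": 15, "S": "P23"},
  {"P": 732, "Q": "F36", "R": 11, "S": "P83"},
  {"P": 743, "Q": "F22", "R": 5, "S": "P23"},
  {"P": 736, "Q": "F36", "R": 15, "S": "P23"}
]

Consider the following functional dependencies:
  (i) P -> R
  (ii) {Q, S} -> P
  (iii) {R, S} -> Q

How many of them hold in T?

(i) P -> R: every LHS value maps to a single RHS value — holds.
(ii) {Q, S} -> P: (Q=F36, S=P83): 2 rows → P takes values {736, 732} — violation; (Q=F31, S=P23): 2 rows → P takes values {744, 739} — violation — fails.
(iii) {R, S} -> Q: (R=15, S=P23): 2 rows → Q takes values {F31, F36} — violation — fails.
1 of the 3 dependencies holds.

1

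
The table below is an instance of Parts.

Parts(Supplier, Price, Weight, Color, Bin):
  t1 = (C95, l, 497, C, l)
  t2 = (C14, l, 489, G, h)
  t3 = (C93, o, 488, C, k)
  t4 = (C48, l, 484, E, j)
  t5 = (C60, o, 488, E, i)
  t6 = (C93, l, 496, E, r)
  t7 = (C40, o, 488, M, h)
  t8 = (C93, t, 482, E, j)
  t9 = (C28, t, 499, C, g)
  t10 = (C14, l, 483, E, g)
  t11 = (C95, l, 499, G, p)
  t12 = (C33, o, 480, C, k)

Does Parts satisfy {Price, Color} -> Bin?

No

(Price=l, Color=C): row 1 → Bin = l ✓
(Price=l, Color=G): rows 2, 11 → Bin takes values {h, p} — violation
(Price=o, Color=C): rows 3, 12 → Bin = k, k ✓
(Price=l, Color=E): rows 4, 6, 10 → Bin takes values {j, r, g} — violation
(Price=o, Color=E): row 5 → Bin = i ✓
(Price=o, Color=M): row 7 → Bin = h ✓
(Price=t, Color=E): row 8 → Bin = j ✓
(Price=t, Color=C): row 9 → Bin = g ✓
Two rows agree on {Price, Color} but differ on Bin, so {Price, Color} -> Bin does not hold.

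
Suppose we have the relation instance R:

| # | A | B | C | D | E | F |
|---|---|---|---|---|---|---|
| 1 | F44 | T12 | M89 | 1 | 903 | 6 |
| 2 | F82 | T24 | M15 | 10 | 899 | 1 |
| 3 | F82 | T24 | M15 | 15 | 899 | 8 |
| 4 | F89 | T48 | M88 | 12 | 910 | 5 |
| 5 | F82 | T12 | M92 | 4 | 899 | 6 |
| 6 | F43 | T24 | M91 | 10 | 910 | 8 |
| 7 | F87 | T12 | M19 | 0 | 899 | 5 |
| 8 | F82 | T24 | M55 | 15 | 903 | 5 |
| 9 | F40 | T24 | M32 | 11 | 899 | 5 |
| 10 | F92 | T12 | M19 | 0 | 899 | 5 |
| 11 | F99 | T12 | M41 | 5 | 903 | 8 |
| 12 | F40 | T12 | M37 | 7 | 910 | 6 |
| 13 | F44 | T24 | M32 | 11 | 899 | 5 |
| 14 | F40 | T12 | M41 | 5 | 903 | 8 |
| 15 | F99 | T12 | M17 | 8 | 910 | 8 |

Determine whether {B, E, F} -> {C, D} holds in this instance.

Yes

(B=T12, E=903, F=6): row 1 → {C,D} = (M89, 1) ✓
(B=T24, E=899, F=1): row 2 → {C,D} = (M15, 10) ✓
(B=T24, E=899, F=8): row 3 → {C,D} = (M15, 15) ✓
(B=T48, E=910, F=5): row 4 → {C,D} = (M88, 12) ✓
(B=T12, E=899, F=6): row 5 → {C,D} = (M92, 4) ✓
(B=T24, E=910, F=8): row 6 → {C,D} = (M91, 10) ✓
(B=T12, E=899, F=5): rows 7, 10 → {C,D} = (M19, 0), (M19, 0) ✓
(B=T24, E=903, F=5): row 8 → {C,D} = (M55, 15) ✓
(B=T24, E=899, F=5): rows 9, 13 → {C,D} = (M32, 11), (M32, 11) ✓
(B=T12, E=903, F=8): rows 11, 14 → {C,D} = (M41, 5), (M41, 5) ✓
(B=T12, E=910, F=6): row 12 → {C,D} = (M37, 7) ✓
(B=T12, E=910, F=8): row 15 → {C,D} = (M17, 8) ✓
Every {B, E, F} value is associated with a single {C, D} value, so {B, E, F} -> {C, D} holds.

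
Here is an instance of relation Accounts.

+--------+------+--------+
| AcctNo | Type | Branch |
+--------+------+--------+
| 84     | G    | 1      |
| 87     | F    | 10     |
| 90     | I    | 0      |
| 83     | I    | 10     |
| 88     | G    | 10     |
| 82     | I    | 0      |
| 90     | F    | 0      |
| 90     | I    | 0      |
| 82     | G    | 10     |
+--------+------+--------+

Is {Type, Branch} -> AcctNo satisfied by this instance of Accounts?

No

(Type=G, Branch=1): 1 row → AcctNo = 84 ✓
(Type=F, Branch=10): 1 row → AcctNo = 87 ✓
(Type=I, Branch=0): 3 rows → AcctNo takes values {90, 82} — violation
(Type=I, Branch=10): 1 row → AcctNo = 83 ✓
(Type=G, Branch=10): 2 rows → AcctNo takes values {88, 82} — violation
(Type=F, Branch=0): 1 row → AcctNo = 90 ✓
Two rows agree on {Type, Branch} but differ on AcctNo, so {Type, Branch} -> AcctNo does not hold.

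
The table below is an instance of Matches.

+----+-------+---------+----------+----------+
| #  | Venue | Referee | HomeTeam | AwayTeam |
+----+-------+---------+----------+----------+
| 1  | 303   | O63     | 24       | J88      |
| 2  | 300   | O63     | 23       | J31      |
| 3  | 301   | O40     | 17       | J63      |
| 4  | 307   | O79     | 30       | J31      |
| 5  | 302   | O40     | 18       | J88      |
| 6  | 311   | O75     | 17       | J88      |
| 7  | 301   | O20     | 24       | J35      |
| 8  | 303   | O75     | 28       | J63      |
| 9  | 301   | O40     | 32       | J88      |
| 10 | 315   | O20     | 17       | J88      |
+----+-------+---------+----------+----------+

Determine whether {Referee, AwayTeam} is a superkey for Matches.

Rows 5 and 9 have the same {Referee, AwayTeam} value (Referee=O40, AwayTeam=J88) but are distinct tuples, so {Referee, AwayTeam} does not determine every attribute — not a superkey.

No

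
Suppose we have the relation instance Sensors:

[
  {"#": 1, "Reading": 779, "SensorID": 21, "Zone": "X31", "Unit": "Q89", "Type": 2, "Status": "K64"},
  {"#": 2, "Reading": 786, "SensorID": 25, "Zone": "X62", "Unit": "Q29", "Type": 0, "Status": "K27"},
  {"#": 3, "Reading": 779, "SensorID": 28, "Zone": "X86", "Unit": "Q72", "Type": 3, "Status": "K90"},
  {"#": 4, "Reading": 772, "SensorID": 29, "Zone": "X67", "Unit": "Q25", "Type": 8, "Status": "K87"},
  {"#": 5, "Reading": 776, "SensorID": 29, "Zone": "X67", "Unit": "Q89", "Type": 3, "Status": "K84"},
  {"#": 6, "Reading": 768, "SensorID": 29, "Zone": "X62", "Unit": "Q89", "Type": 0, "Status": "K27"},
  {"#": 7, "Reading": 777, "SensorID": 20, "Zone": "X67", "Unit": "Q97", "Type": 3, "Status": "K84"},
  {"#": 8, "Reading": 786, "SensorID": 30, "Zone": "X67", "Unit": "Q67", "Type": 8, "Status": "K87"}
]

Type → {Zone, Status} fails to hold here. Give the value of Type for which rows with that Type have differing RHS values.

Type=2: row 1 → {Zone,Status} = (X31, K64) ✓
Type=0: rows 2, 6 → {Zone,Status} = (X62, K27), (X62, K27) ✓
Type=3: rows 3, 5, 7 → {Zone,Status} takes values {(X86, K90), (X67, K84)} — violation
Type=8: rows 4, 8 → {Zone,Status} = (X67, K87), (X67, K87) ✓
The only Type value with inconsistent RHS is Type=3.

3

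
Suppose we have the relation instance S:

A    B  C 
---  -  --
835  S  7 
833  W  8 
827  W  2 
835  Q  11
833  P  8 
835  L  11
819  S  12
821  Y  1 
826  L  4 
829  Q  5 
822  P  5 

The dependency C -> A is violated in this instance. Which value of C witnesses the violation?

C=7: 1 row → A = 835 ✓
C=8: 2 rows → A = 833, 833 ✓
C=2: 1 row → A = 827 ✓
C=11: 2 rows → A = 835, 835 ✓
C=12: 1 row → A = 819 ✓
C=1: 1 row → A = 821 ✓
C=4: 1 row → A = 826 ✓
C=5: 2 rows → A takes values {829, 822} — violation
The only C value with inconsistent A is C=5.

5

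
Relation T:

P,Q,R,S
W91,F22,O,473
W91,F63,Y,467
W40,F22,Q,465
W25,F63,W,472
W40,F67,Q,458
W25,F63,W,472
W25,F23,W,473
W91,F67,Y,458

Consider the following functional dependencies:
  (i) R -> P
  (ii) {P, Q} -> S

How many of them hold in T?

(i) R -> P: every LHS value maps to a single RHS value — holds.
(ii) {P, Q} -> S: every LHS value maps to a single RHS value — holds.
2 of the 2 dependencies hold.

2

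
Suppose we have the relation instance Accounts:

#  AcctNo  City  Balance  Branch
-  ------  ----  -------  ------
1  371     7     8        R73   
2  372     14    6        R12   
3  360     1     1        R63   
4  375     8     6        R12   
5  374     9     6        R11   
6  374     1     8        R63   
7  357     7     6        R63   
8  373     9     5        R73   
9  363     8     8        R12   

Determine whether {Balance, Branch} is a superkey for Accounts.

No

Rows 2 and 4 have the same {Balance, Branch} value (Balance=6, Branch=R12) but are distinct tuples, so {Balance, Branch} does not determine every attribute — not a superkey.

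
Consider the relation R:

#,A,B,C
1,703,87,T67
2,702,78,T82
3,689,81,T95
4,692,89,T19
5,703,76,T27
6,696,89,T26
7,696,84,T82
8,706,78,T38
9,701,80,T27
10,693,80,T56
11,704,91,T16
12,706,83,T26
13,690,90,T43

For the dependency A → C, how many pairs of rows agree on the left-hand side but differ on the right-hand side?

A=703: violating pairs (1,5) — 1 pair.
A=696: violating pairs (6,7) — 1 pair.
A=706: violating pairs (8,12) — 1 pair.

3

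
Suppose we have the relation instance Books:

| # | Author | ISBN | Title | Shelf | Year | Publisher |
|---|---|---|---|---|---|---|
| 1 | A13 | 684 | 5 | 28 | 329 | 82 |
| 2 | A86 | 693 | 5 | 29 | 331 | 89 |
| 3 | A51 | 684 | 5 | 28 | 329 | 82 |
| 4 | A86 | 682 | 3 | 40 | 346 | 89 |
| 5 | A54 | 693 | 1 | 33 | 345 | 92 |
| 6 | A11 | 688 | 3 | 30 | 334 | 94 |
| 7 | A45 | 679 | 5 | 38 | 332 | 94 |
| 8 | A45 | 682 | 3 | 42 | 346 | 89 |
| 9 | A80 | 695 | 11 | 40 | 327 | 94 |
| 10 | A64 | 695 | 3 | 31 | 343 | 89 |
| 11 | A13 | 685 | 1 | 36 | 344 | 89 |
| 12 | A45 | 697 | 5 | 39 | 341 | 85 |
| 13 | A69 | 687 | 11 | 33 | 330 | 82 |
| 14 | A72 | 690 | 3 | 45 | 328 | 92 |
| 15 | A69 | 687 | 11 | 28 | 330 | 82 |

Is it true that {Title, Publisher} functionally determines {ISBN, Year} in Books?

(Title=5, Publisher=82): rows 1, 3 → {ISBN,Year} = (684, 329), (684, 329) ✓
(Title=5, Publisher=89): row 2 → {ISBN,Year} = (693, 331) ✓
(Title=3, Publisher=89): rows 4, 8, 10 → {ISBN,Year} takes values {(682, 346), (695, 343)} — violation
(Title=1, Publisher=92): row 5 → {ISBN,Year} = (693, 345) ✓
(Title=3, Publisher=94): row 6 → {ISBN,Year} = (688, 334) ✓
(Title=5, Publisher=94): row 7 → {ISBN,Year} = (679, 332) ✓
(Title=11, Publisher=94): row 9 → {ISBN,Year} = (695, 327) ✓
(Title=1, Publisher=89): row 11 → {ISBN,Year} = (685, 344) ✓
(Title=5, Publisher=85): row 12 → {ISBN,Year} = (697, 341) ✓
(Title=11, Publisher=82): rows 13, 15 → {ISBN,Year} = (687, 330), (687, 330) ✓
(Title=3, Publisher=92): row 14 → {ISBN,Year} = (690, 328) ✓
Two rows agree on {Title, Publisher} but differ on {ISBN, Year}, so {Title, Publisher} → {ISBN, Year} does not hold.

No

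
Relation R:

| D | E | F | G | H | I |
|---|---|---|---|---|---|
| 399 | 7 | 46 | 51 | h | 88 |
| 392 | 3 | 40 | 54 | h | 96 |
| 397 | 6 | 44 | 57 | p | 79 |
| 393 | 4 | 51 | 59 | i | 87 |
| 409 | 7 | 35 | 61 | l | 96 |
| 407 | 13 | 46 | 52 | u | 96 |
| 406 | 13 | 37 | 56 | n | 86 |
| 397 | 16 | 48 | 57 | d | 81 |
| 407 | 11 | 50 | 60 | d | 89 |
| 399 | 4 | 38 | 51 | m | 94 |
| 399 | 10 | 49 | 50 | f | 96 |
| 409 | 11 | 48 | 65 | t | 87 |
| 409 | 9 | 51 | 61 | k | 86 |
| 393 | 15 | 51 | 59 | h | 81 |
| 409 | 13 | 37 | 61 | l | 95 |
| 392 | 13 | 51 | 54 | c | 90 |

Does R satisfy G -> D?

Yes

G=51: 2 rows → D = 399, 399 ✓
G=54: 2 rows → D = 392, 392 ✓
G=57: 2 rows → D = 397, 397 ✓
G=59: 2 rows → D = 393, 393 ✓
G=61: 3 rows → D = 409, 409, 409 ✓
G=52: 1 row → D = 407 ✓
G=56: 1 row → D = 406 ✓
G=60: 1 row → D = 407 ✓
G=50: 1 row → D = 399 ✓
G=65: 1 row → D = 409 ✓
Every G value is associated with a single D value, so G -> D holds.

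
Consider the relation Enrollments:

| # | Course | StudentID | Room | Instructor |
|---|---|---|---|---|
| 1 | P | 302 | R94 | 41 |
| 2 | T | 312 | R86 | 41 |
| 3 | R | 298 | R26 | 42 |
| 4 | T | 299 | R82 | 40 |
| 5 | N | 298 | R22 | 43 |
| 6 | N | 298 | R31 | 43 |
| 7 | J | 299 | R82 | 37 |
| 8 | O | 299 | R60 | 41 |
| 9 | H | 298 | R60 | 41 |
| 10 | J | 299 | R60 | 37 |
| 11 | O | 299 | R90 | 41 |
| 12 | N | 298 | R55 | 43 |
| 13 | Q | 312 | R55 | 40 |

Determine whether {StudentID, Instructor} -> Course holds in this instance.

Yes

(StudentID=302, Instructor=41): row 1 → Course = P ✓
(StudentID=312, Instructor=41): row 2 → Course = T ✓
(StudentID=298, Instructor=42): row 3 → Course = R ✓
(StudentID=299, Instructor=40): row 4 → Course = T ✓
(StudentID=298, Instructor=43): rows 5, 6, 12 → Course = N, N, N ✓
(StudentID=299, Instructor=37): rows 7, 10 → Course = J, J ✓
(StudentID=299, Instructor=41): rows 8, 11 → Course = O, O ✓
(StudentID=298, Instructor=41): row 9 → Course = H ✓
(StudentID=312, Instructor=40): row 13 → Course = Q ✓
Every {StudentID, Instructor} value is associated with a single Course value, so {StudentID, Instructor} -> Course holds.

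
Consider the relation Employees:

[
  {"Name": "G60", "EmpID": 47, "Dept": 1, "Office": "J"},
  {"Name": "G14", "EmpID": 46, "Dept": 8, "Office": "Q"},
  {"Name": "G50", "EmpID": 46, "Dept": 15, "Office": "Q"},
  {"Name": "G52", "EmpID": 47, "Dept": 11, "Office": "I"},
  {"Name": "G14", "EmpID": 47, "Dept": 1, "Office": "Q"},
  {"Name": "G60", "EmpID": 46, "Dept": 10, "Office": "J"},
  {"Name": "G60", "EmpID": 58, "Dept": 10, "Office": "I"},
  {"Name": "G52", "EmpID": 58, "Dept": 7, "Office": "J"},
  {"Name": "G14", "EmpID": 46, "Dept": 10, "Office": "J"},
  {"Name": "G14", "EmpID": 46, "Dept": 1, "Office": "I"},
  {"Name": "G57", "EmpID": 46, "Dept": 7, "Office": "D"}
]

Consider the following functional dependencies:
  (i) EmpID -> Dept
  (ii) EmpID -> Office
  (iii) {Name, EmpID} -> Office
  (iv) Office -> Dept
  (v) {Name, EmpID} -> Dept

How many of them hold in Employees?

0

(i) EmpID -> Dept: EmpID=47: 3 rows → Dept takes values {1, 11} — violation; EmpID=46: 6 rows → Dept takes values {8, 15, 10, 1, 7} — violation; EmpID=58: 2 rows → Dept takes values {10, 7} — violation — fails.
(ii) EmpID -> Office: EmpID=47: 3 rows → Office takes values {J, I, Q} — violation; EmpID=46: 6 rows → Office takes values {Q, J, I, D} — violation; EmpID=58: 2 rows → Office takes values {I, J} — violation — fails.
(iii) {Name, EmpID} -> Office: (Name=G14, EmpID=46): 3 rows → Office takes values {Q, J, I} — violation — fails.
(iv) Office -> Dept: Office=J: 4 rows → Dept takes values {1, 10, 7} — violation; Office=Q: 3 rows → Dept takes values {8, 15, 1} — violation; Office=I: 3 rows → Dept takes values {11, 10, 1} — violation — fails.
(v) {Name, EmpID} -> Dept: (Name=G14, EmpID=46): 3 rows → Dept takes values {8, 10, 1} — violation — fails.
None of the 5 dependencies hold.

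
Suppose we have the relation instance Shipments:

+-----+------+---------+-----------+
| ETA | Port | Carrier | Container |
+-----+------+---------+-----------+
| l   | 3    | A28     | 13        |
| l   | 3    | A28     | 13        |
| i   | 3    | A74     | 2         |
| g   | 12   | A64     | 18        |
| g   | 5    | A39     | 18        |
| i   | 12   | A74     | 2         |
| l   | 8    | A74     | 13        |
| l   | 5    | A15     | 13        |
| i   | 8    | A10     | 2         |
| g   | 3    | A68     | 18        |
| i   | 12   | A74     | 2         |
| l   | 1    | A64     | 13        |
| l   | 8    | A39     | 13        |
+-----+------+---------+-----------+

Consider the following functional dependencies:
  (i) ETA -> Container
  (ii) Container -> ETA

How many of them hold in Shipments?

2

(i) ETA -> Container: every LHS value maps to a single RHS value — holds.
(ii) Container -> ETA: every LHS value maps to a single RHS value — holds.
2 of the 2 dependencies hold.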